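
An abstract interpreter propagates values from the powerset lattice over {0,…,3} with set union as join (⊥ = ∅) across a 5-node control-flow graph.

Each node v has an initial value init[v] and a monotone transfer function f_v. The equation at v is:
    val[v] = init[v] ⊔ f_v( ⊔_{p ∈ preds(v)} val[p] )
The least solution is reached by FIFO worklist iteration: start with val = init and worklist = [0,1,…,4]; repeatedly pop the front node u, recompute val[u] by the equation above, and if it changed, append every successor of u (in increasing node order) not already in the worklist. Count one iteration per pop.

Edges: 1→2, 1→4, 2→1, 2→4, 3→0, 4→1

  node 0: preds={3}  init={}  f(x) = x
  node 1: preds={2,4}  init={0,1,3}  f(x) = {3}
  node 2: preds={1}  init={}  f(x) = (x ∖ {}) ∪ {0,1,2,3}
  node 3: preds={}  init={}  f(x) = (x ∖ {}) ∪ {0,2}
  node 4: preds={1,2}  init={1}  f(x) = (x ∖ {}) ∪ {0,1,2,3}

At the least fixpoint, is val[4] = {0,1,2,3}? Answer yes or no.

yes

Iteration log — 7 steps:
  step 1. node 0  ⊔preds={}  new={}  stable
  step 2. node 1  ⊔preds={1}  new={0,1,3}  stable
  step 3. node 2  ⊔preds={0,1,3}  new={0,1,2,3}  old={}  +wl: 1
  step 4. node 3  ⊔preds={}  new={0,2}  old={}  +wl: 0
  step 5. node 4  ⊔preds={0,1,2,3}  new={0,1,2,3}  old={1}  +wl: 
  step 6. node 1  ⊔preds={0,1,2,3}  new={0,1,3}  stable
  step 7. node 0  ⊔preds={0,2}  new={0,2}  old={}  +wl: 

Least fixpoint reached:
  node 0: {0,2}
  node 1: {0,1,3}
  node 2: {0,1,2,3}
  node 3: {0,2}
  node 4: {0,1,2,3}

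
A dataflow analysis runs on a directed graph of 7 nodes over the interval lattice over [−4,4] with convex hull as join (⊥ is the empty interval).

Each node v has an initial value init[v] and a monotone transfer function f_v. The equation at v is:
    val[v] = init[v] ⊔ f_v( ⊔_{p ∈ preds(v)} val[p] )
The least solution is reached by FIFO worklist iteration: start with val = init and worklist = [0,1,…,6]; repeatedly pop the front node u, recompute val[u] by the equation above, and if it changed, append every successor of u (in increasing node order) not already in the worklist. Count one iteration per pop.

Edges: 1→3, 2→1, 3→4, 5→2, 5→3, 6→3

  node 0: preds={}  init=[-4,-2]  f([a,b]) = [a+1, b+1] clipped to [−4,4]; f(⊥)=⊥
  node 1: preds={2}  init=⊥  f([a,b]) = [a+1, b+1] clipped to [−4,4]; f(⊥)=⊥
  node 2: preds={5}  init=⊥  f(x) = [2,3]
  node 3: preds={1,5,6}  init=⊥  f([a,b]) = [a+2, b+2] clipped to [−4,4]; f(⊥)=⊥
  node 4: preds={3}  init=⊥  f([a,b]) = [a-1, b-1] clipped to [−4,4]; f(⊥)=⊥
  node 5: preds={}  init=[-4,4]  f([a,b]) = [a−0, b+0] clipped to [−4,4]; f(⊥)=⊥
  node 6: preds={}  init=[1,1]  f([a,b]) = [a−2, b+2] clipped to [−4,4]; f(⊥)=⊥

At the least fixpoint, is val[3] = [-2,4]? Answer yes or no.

Worklist (9 pops):
  #1 pop 0: in=⊥ → [-4,-2] (no change)
  #2 pop 1: in=⊥ → ⊥ (no change)
  #3 pop 2: in=[-4,4] → [2,3] (was ⊥); enqueue [1]
  #4 pop 3: in=[-4,4] → [-2,4] (was ⊥); enqueue []
  #5 pop 4: in=[-2,4] → [-3,3] (was ⊥); enqueue []
  #6 pop 5: in=⊥ → [-4,4] (no change)
  #7 pop 6: in=⊥ → [1,1] (no change)
  #8 pop 1: in=[2,3] → [3,4] (was ⊥); enqueue [3]
  #9 pop 3: in=[-4,4] → [-2,4] (no change)

Fixpoint:
  val[0] = [-4,-2]
  val[1] = [3,4]
  val[2] = [2,3]
  val[3] = [-2,4]
  val[4] = [-3,3]
  val[5] = [-4,4]
  val[6] = [1,1]

yes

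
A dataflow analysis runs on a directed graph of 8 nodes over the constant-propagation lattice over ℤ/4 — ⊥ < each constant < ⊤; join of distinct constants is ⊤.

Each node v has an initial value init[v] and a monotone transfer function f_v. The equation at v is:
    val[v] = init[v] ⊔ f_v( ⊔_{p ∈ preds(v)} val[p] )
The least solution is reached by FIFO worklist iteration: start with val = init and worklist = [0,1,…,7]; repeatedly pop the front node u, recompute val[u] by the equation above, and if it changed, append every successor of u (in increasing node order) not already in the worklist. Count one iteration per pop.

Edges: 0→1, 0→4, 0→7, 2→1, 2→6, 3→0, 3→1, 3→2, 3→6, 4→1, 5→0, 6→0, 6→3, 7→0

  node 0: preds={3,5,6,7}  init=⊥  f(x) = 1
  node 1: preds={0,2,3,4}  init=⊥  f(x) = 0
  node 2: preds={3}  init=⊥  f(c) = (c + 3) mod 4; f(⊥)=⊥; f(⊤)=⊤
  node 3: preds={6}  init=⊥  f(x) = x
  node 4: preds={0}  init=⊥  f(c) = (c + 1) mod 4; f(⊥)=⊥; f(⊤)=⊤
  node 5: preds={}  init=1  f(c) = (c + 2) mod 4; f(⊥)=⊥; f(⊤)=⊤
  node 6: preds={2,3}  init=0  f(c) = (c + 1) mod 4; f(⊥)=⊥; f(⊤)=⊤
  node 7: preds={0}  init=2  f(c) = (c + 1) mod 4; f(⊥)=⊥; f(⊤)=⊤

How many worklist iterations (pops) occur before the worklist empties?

Worklist (18 pops):
  #1 pop 0: in=⊤ → 1 (was ⊥); enqueue []
  #2 pop 1: in=1 → 0 (was ⊥); enqueue []
  #3 pop 2: in=⊥ → ⊥ (no change)
  #4 pop 3: in=0 → 0 (was ⊥); enqueue [0,1,2]
  #5 pop 4: in=1 → 2 (was ⊥); enqueue []
  #6 pop 5: in=⊥ → 1 (no change)
  #7 pop 6: in=0 → ⊤ (was 0); enqueue [3]
  #8 pop 7: in=1 → 2 (no change)
  #9 pop 0: in=⊤ → 1 (no change)
  #10 pop 1: in=⊤ → 0 (no change)
  #11 pop 2: in=0 → 3 (was ⊥); enqueue [1,6]
  #12 pop 3: in=⊤ → ⊤ (was 0); enqueue [0,2]
  #13 pop 1: in=⊤ → 0 (no change)
  #14 pop 6: in=⊤ → ⊤ (no change)
  #15 pop 0: in=⊤ → 1 (no change)
  #16 pop 2: in=⊤ → ⊤ (was 3); enqueue [1,6]
  #17 pop 1: in=⊤ → 0 (no change)
  #18 pop 6: in=⊤ → ⊤ (no change)

Fixpoint:
  val[0] = 1
  val[1] = 0
  val[2] = ⊤
  val[3] = ⊤
  val[4] = 2
  val[5] = 1
  val[6] = ⊤
  val[7] = 2

18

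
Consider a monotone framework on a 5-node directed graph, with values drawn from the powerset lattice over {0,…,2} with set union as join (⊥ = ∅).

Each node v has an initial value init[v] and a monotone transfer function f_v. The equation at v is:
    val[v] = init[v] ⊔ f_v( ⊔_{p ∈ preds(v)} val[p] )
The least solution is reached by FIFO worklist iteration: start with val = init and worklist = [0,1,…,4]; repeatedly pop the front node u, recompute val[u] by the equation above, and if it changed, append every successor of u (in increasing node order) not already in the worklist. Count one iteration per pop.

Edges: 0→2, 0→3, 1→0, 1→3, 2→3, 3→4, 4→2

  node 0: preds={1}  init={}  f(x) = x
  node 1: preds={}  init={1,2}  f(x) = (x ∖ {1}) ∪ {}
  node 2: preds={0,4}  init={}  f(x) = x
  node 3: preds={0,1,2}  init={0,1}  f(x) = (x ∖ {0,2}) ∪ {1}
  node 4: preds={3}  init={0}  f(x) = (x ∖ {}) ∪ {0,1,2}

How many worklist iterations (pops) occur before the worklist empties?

Trace (6 dequeues):
  [1] u=0 | in {1,2} | out {1,2} | prev {} | push {}
  [2] u=1 | in {} | out {1,2} | ==
  [3] u=2 | in {0,1,2} | out {0,1,2} | prev {} | push {}
  [4] u=3 | in {0,1,2} | out {0,1} | ==
  [5] u=4 | in {0,1} | out {0,1,2} | prev {0} | push {2}
  [6] u=2 | in {0,1,2} | out {0,1,2} | ==

Converged values:
  [0] {1,2}
  [1] {1,2}
  [2] {0,1,2}
  [3] {0,1}
  [4] {0,1,2}

6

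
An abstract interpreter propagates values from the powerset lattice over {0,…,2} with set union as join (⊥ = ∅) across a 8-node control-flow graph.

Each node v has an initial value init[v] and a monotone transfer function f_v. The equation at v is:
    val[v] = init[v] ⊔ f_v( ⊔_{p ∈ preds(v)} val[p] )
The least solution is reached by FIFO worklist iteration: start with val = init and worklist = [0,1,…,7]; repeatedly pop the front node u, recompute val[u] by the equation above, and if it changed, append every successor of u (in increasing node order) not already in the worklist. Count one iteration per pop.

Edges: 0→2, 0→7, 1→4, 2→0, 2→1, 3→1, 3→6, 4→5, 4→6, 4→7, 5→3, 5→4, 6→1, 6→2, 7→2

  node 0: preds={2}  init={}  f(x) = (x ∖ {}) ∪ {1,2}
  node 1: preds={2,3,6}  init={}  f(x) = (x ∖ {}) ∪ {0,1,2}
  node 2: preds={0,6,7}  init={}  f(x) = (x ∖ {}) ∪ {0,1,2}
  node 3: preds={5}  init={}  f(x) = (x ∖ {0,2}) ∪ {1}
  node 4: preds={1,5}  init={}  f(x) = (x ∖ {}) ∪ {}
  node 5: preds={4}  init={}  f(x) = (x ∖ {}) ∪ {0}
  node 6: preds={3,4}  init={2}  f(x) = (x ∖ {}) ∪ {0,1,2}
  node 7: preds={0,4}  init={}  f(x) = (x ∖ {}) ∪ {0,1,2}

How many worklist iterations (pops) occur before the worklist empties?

Trace (14 dequeues):
  [1] u=0 | in {} | out {1,2} | prev {} | push {}
  [2] u=1 | in {2} | out {0,1,2} | prev {} | push {}
  [3] u=2 | in {1,2} | out {0,1,2} | prev {} | push {0,1}
  [4] u=3 | in {} | out {1} | prev {} | push {}
  [5] u=4 | in {0,1,2} | out {0,1,2} | prev {} | push {}
  [6] u=5 | in {0,1,2} | out {0,1,2} | prev {} | push {3,4}
  [7] u=6 | in {0,1,2} | out {0,1,2} | prev {2} | push {2}
  [8] u=7 | in {0,1,2} | out {0,1,2} | prev {} | push {}
  [9] u=0 | in {0,1,2} | out {0,1,2} | prev {1,2} | push {7}
  [10] u=1 | in {0,1,2} | out {0,1,2} | ==
  [11] u=3 | in {0,1,2} | out {1} | ==
  [12] u=4 | in {0,1,2} | out {0,1,2} | ==
  [13] u=2 | in {0,1,2} | out {0,1,2} | ==
  [14] u=7 | in {0,1,2} | out {0,1,2} | ==

Converged values:
  [0] {0,1,2}
  [1] {0,1,2}
  [2] {0,1,2}
  [3] {1}
  [4] {0,1,2}
  [5] {0,1,2}
  [6] {0,1,2}
  [7] {0,1,2}

14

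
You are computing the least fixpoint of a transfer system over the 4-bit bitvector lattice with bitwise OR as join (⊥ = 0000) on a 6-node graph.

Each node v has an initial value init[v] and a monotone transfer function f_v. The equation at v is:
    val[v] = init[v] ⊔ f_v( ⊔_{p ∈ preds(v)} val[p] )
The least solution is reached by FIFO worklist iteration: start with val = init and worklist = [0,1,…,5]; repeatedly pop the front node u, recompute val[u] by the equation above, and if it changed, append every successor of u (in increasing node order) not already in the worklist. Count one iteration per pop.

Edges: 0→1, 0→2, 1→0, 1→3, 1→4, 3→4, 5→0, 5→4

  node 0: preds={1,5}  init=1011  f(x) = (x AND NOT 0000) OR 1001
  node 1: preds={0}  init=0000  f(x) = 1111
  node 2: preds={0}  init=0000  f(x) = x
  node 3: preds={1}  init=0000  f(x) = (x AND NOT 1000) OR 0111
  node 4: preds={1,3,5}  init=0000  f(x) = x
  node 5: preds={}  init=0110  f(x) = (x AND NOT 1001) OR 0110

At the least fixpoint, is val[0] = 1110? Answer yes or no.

Trace (7 dequeues):
  [1] u=0 | in 0110 | out 1111 | prev 1011 | push {}
  [2] u=1 | in 1111 | out 1111 | prev 0000 | push {0}
  [3] u=2 | in 1111 | out 1111 | prev 0000 | push {}
  [4] u=3 | in 1111 | out 0111 | prev 0000 | push {}
  [5] u=4 | in 1111 | out 1111 | prev 0000 | push {}
  [6] u=5 | in 0000 | out 0110 | ==
  [7] u=0 | in 1111 | out 1111 | ==

Converged values:
  [0] 1111
  [1] 1111
  [2] 1111
  [3] 0111
  [4] 1111
  [5] 0110

no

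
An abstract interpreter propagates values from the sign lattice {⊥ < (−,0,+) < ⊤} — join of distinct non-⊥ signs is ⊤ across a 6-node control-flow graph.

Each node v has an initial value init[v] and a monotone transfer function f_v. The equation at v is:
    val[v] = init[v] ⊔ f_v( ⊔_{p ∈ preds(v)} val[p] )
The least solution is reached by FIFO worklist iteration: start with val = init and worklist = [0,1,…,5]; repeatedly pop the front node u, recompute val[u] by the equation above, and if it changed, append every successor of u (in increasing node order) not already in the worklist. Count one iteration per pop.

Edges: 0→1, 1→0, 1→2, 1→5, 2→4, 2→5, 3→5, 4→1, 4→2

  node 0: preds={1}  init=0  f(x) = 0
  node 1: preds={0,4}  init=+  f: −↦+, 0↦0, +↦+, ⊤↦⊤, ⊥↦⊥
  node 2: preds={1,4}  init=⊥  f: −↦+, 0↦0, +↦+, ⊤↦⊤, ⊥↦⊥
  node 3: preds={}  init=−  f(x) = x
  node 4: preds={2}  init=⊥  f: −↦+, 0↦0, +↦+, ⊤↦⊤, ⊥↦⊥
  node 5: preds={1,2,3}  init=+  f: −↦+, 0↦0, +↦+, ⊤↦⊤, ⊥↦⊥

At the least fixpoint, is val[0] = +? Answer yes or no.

no

Trace (9 dequeues):
  [1] u=0 | in + | out 0 | ==
  [2] u=1 | in 0 | out ⊤ | prev + | push {0}
  [3] u=2 | in ⊤ | out ⊤ | prev ⊥ | push {}
  [4] u=3 | in ⊥ | out − | ==
  [5] u=4 | in ⊤ | out ⊤ | prev ⊥ | push {1,2}
  [6] u=5 | in ⊤ | out ⊤ | prev + | push {}
  [7] u=0 | in ⊤ | out 0 | ==
  [8] u=1 | in ⊤ | out ⊤ | ==
  [9] u=2 | in ⊤ | out ⊤ | ==

Converged values:
  [0] 0
  [1] ⊤
  [2] ⊤
  [3] −
  [4] ⊤
  [5] ⊤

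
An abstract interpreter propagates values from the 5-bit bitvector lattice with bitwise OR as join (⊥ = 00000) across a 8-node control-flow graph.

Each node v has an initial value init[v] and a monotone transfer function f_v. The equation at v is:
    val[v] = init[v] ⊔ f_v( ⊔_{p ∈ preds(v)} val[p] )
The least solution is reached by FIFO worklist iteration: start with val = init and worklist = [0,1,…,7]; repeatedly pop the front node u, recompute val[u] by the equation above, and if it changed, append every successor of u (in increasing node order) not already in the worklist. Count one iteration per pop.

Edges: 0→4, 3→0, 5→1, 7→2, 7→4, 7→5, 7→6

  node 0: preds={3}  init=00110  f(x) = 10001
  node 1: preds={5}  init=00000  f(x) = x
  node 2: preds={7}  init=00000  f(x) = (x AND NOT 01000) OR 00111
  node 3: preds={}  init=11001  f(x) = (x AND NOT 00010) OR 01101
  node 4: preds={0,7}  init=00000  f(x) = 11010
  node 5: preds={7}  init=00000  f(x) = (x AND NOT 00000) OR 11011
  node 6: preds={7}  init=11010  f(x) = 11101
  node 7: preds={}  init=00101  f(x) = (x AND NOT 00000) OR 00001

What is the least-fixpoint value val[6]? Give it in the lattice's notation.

Worklist (10 pops):
  #1 pop 0: in=11001 → 10111 (was 00110); enqueue []
  #2 pop 1: in=00000 → 00000 (no change)
  #3 pop 2: in=00101 → 00111 (was 00000); enqueue []
  #4 pop 3: in=00000 → 11101 (was 11001); enqueue [0]
  #5 pop 4: in=10111 → 11010 (was 00000); enqueue []
  #6 pop 5: in=00101 → 11111 (was 00000); enqueue [1]
  #7 pop 6: in=00101 → 11111 (was 11010); enqueue []
  #8 pop 7: in=00000 → 00101 (no change)
  #9 pop 0: in=11101 → 10111 (no change)
  #10 pop 1: in=11111 → 11111 (was 00000); enqueue []

Fixpoint:
  val[0] = 10111
  val[1] = 11111
  val[2] = 00111
  val[3] = 11101
  val[4] = 11010
  val[5] = 11111
  val[6] = 11111
  val[7] = 00101

11111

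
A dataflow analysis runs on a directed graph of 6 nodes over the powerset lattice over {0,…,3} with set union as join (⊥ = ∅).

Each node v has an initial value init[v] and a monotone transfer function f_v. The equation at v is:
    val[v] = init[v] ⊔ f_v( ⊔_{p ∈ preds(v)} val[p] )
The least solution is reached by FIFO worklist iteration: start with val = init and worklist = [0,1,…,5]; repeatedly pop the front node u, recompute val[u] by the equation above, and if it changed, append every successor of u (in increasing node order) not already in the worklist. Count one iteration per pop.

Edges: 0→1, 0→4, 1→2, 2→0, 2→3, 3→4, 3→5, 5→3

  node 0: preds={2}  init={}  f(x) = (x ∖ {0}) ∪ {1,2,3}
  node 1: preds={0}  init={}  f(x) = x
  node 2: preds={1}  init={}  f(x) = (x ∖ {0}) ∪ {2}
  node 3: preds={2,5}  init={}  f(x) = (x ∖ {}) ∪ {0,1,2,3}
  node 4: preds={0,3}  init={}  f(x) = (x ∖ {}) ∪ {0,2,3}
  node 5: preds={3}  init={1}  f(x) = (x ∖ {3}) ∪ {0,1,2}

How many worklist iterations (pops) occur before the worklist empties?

8

Iteration log — 8 steps:
  step 1. node 0  ⊔preds={}  new={1,2,3}  old={}  +wl: 
  step 2. node 1  ⊔preds={1,2,3}  new={1,2,3}  old={}  +wl: 
  step 3. node 2  ⊔preds={1,2,3}  new={1,2,3}  old={}  +wl: 0
  step 4. node 3  ⊔preds={1,2,3}  new={0,1,2,3}  old={}  +wl: 
  step 5. node 4  ⊔preds={0,1,2,3}  new={0,1,2,3}  old={}  +wl: 
  step 6. node 5  ⊔preds={0,1,2,3}  new={0,1,2}  old={1}  +wl: 3
  step 7. node 0  ⊔preds={1,2,3}  new={1,2,3}  stable
  step 8. node 3  ⊔preds={0,1,2,3}  new={0,1,2,3}  stable

Least fixpoint reached:
  node 0: {1,2,3}
  node 1: {1,2,3}
  node 2: {1,2,3}
  node 3: {0,1,2,3}
  node 4: {0,1,2,3}
  node 5: {0,1,2}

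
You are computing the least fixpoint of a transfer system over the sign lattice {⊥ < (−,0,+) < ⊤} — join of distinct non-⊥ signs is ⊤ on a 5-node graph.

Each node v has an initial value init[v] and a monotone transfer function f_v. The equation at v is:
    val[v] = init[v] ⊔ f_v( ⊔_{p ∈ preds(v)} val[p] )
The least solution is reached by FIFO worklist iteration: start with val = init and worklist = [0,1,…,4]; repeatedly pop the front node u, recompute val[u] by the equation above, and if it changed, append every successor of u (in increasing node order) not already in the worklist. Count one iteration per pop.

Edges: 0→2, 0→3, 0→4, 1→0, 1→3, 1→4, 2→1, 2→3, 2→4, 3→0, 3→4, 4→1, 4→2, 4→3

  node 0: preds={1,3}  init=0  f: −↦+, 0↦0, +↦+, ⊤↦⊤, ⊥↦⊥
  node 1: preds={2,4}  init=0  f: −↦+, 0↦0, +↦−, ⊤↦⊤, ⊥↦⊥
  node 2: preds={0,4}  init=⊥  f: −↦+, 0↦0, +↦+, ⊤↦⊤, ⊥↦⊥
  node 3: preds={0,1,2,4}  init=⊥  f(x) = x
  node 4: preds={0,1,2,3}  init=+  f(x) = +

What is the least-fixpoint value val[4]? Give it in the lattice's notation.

Worklist (10 pops):
  #1 pop 0: in=0 → 0 (no change)
  #2 pop 1: in=+ → ⊤ (was 0); enqueue [0]
  #3 pop 2: in=⊤ → ⊤ (was ⊥); enqueue [1]
  #4 pop 3: in=⊤ → ⊤ (was ⊥); enqueue []
  #5 pop 4: in=⊤ → + (no change)
  #6 pop 0: in=⊤ → ⊤ (was 0); enqueue [2,3,4]
  #7 pop 1: in=⊤ → ⊤ (no change)
  #8 pop 2: in=⊤ → ⊤ (no change)
  #9 pop 3: in=⊤ → ⊤ (no change)
  #10 pop 4: in=⊤ → + (no change)

Fixpoint:
  val[0] = ⊤
  val[1] = ⊤
  val[2] = ⊤
  val[3] = ⊤
  val[4] = +

+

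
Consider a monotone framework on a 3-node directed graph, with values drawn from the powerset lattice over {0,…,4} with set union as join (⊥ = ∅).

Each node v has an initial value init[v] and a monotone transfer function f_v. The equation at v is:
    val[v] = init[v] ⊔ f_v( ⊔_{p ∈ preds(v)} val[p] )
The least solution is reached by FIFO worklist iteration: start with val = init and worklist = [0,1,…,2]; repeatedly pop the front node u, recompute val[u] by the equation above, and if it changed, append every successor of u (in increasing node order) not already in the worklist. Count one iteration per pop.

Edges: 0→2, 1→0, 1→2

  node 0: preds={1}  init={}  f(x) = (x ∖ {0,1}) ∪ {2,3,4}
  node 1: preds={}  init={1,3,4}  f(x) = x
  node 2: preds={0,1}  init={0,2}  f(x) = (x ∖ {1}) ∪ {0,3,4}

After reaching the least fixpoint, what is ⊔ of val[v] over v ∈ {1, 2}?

{0,1,2,3,4}

Iteration log — 3 steps:
  step 1. node 0  ⊔preds={1,3,4}  new={2,3,4}  old={}  +wl: 
  step 2. node 1  ⊔preds={}  new={1,3,4}  stable
  step 3. node 2  ⊔preds={1,2,3,4}  new={0,2,3,4}  old={0,2}  +wl: 

Least fixpoint reached:
  node 0: {2,3,4}
  node 1: {1,3,4}
  node 2: {0,2,3,4}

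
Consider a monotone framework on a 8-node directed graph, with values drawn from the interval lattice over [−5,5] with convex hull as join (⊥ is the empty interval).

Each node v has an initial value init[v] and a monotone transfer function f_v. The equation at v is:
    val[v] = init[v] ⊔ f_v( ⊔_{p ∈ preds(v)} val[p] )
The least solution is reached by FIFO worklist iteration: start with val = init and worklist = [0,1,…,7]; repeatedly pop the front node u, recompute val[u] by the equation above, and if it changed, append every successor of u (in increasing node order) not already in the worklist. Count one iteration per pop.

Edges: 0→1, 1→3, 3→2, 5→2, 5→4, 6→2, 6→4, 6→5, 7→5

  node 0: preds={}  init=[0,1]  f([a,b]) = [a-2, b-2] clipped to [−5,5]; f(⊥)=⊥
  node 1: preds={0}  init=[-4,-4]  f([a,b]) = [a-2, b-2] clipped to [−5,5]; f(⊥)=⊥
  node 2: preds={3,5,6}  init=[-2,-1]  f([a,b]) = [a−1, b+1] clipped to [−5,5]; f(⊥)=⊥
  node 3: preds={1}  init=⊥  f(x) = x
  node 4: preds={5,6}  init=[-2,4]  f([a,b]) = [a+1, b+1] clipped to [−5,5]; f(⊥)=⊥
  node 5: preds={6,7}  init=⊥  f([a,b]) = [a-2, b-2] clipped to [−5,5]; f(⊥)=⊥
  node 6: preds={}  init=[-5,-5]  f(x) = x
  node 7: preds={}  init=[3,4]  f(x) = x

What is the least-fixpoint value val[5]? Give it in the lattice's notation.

Iteration log — 10 steps:
  step 1. node 0  ⊔preds=⊥  new=[0,1]  stable
  step 2. node 1  ⊔preds=[0,1]  new=[-4,-1]  old=[-4,-4]  +wl: 
  step 3. node 2  ⊔preds=[-5,-5]  new=[-5,-1]  old=[-2,-1]  +wl: 
  step 4. node 3  ⊔preds=[-4,-1]  new=[-4,-1]  old=⊥  +wl: 2
  step 5. node 4  ⊔preds=[-5,-5]  new=[-4,4]  old=[-2,4]  +wl: 
  step 6. node 5  ⊔preds=[-5,4]  new=[-5,2]  old=⊥  +wl: 4
  step 7. node 6  ⊔preds=⊥  new=[-5,-5]  stable
  step 8. node 7  ⊔preds=⊥  new=[3,4]  stable
  step 9. node 2  ⊔preds=[-5,2]  new=[-5,3]  old=[-5,-1]  +wl: 
  step 10. node 4  ⊔preds=[-5,2]  new=[-4,4]  stable

Least fixpoint reached:
  node 0: [0,1]
  node 1: [-4,-1]
  node 2: [-5,3]
  node 3: [-4,-1]
  node 4: [-4,4]
  node 5: [-5,2]
  node 6: [-5,-5]
  node 7: [3,4]

[-5,2]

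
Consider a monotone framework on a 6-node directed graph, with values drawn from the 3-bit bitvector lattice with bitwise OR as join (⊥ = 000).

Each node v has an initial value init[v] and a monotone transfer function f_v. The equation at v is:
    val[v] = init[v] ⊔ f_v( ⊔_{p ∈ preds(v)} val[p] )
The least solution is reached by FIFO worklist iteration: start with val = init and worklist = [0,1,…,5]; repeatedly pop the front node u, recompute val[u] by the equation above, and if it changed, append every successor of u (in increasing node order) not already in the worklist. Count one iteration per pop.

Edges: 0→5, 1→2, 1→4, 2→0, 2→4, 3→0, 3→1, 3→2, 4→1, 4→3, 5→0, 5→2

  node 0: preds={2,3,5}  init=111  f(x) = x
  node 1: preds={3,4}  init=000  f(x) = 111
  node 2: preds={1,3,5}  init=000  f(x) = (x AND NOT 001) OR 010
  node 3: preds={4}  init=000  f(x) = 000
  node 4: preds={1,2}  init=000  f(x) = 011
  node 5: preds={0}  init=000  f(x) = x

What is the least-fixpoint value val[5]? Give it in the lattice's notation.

Trace (10 dequeues):
  [1] u=0 | in 000 | out 111 | ==
  [2] u=1 | in 000 | out 111 | prev 000 | push {}
  [3] u=2 | in 111 | out 110 | prev 000 | push {0}
  [4] u=3 | in 000 | out 000 | ==
  [5] u=4 | in 111 | out 011 | prev 000 | push {1,3}
  [6] u=5 | in 111 | out 111 | prev 000 | push {2}
  [7] u=0 | in 111 | out 111 | ==
  [8] u=1 | in 011 | out 111 | ==
  [9] u=3 | in 011 | out 000 | ==
  [10] u=2 | in 111 | out 110 | ==

Converged values:
  [0] 111
  [1] 111
  [2] 110
  [3] 000
  [4] 011
  [5] 111

111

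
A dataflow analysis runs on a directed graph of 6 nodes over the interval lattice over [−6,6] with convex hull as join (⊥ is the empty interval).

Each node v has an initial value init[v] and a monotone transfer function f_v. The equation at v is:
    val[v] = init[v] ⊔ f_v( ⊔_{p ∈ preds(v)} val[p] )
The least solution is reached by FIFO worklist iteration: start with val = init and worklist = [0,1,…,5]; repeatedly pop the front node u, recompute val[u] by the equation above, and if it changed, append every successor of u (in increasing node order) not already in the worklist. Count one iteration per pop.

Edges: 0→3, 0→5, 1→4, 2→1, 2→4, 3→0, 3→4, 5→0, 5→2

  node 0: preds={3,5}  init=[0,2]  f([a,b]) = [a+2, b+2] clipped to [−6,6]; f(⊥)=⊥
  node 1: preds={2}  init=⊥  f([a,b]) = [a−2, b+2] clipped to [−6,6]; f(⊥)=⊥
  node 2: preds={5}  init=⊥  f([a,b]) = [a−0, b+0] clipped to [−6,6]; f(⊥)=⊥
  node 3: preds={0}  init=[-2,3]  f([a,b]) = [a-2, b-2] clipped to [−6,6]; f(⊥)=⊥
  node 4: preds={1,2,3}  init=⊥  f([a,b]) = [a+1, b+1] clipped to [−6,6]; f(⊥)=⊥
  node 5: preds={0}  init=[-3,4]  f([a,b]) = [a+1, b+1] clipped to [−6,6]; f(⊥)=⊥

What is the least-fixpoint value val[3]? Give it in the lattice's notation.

[-3,4]

Trace (11 dequeues):
  [1] u=0 | in [-3,4] | out [-1,6] | prev [0,2] | push {}
  [2] u=1 | in ⊥ | out ⊥ | ==
  [3] u=2 | in [-3,4] | out [-3,4] | prev ⊥ | push {1}
  [4] u=3 | in [-1,6] | out [-3,4] | prev [-2,3] | push {0}
  [5] u=4 | in [-3,4] | out [-2,5] | prev ⊥ | push {}
  [6] u=5 | in [-1,6] | out [-3,6] | prev [-3,4] | push {2}
  [7] u=1 | in [-3,4] | out [-5,6] | prev ⊥ | push {4}
  [8] u=0 | in [-3,6] | out [-1,6] | ==
  [9] u=2 | in [-3,6] | out [-3,6] | prev [-3,4] | push {1}
  [10] u=4 | in [-5,6] | out [-4,6] | prev [-2,5] | push {}
  [11] u=1 | in [-3,6] | out [-5,6] | ==

Converged values:
  [0] [-1,6]
  [1] [-5,6]
  [2] [-3,6]
  [3] [-3,4]
  [4] [-4,6]
  [5] [-3,6]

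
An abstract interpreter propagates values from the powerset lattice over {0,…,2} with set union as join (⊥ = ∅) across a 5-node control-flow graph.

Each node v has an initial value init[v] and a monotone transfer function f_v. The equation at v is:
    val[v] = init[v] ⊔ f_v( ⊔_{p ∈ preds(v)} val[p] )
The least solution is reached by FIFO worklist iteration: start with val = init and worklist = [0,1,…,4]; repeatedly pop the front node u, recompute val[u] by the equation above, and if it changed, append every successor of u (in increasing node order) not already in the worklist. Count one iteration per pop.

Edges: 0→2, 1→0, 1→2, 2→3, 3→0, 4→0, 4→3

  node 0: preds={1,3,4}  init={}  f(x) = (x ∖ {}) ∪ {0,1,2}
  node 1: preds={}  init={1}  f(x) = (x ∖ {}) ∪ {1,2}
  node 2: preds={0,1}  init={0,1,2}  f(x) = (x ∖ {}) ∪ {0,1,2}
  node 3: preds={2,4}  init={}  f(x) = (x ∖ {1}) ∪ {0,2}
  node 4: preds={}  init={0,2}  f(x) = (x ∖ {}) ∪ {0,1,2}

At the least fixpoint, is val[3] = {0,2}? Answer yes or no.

yes

Iteration log — 7 steps:
  step 1. node 0  ⊔preds={0,1,2}  new={0,1,2}  old={}  +wl: 
  step 2. node 1  ⊔preds={}  new={1,2}  old={1}  +wl: 0
  step 3. node 2  ⊔preds={0,1,2}  new={0,1,2}  stable
  step 4. node 3  ⊔preds={0,1,2}  new={0,2}  old={}  +wl: 
  step 5. node 4  ⊔preds={}  new={0,1,2}  old={0,2}  +wl: 3
  step 6. node 0  ⊔preds={0,1,2}  new={0,1,2}  stable
  step 7. node 3  ⊔preds={0,1,2}  new={0,2}  stable

Least fixpoint reached:
  node 0: {0,1,2}
  node 1: {1,2}
  node 2: {0,1,2}
  node 3: {0,2}
  node 4: {0,1,2}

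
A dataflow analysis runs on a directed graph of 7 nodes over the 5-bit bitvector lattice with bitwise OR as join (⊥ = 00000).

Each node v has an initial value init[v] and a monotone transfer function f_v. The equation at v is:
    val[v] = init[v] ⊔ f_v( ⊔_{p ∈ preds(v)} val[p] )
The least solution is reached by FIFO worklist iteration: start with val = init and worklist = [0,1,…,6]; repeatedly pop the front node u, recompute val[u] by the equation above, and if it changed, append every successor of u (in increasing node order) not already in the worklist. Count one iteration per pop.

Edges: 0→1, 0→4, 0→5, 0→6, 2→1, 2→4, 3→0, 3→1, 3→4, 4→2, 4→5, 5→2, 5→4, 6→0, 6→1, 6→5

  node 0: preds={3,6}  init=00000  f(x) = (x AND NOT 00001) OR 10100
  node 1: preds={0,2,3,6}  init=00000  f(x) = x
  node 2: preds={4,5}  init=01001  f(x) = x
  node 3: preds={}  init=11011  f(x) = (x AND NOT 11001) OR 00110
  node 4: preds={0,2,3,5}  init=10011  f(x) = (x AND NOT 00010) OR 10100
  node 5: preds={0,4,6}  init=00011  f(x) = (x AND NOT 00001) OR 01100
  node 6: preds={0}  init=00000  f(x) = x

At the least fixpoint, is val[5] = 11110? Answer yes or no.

no

Iteration log — 13 steps:
  step 1. node 0  ⊔preds=11011  new=11110  old=00000  +wl: 
  step 2. node 1  ⊔preds=11111  new=11111  old=00000  +wl: 
  step 3. node 2  ⊔preds=10011  new=11011  old=01001  +wl: 1
  step 4. node 3  ⊔preds=00000  new=11111  old=11011  +wl: 0
  step 5. node 4  ⊔preds=11111  new=11111  old=10011  +wl: 2
  step 6. node 5  ⊔preds=11111  new=11111  old=00011  +wl: 4
  step 7. node 6  ⊔preds=11110  new=11110  old=00000  +wl: 5
  step 8. node 1  ⊔preds=11111  new=11111  stable
  step 9. node 0  ⊔preds=11111  new=11110  stable
  step 10. node 2  ⊔preds=11111  new=11111  old=11011  +wl: 1
  step 11. node 4  ⊔preds=11111  new=11111  stable
  step 12. node 5  ⊔preds=11111  new=11111  stable
  step 13. node 1  ⊔preds=11111  new=11111  stable

Least fixpoint reached:
  node 0: 11110
  node 1: 11111
  node 2: 11111
  node 3: 11111
  node 4: 11111
  node 5: 11111
  node 6: 11110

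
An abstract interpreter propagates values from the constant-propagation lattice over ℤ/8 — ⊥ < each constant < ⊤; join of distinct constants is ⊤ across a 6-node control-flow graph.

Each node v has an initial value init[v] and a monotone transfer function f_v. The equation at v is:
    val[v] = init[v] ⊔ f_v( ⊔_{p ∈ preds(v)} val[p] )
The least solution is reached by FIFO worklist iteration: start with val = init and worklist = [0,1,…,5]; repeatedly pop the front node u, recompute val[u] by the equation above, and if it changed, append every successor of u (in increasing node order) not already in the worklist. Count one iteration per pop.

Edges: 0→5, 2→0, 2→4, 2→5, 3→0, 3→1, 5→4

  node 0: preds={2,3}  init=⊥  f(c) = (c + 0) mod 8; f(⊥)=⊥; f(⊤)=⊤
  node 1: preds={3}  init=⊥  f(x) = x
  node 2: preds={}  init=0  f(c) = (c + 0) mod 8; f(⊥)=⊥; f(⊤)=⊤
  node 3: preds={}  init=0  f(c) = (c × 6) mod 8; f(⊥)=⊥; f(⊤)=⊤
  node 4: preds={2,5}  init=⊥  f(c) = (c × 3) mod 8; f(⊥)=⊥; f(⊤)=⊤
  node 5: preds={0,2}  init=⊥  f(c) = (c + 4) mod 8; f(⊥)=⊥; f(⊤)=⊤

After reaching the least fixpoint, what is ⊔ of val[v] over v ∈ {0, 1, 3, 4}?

⊤

Worklist (7 pops):
  #1 pop 0: in=0 → 0 (was ⊥); enqueue []
  #2 pop 1: in=0 → 0 (was ⊥); enqueue []
  #3 pop 2: in=⊥ → 0 (no change)
  #4 pop 3: in=⊥ → 0 (no change)
  #5 pop 4: in=0 → 0 (was ⊥); enqueue []
  #6 pop 5: in=0 → 4 (was ⊥); enqueue [4]
  #7 pop 4: in=⊤ → ⊤ (was 0); enqueue []

Fixpoint:
  val[0] = 0
  val[1] = 0
  val[2] = 0
  val[3] = 0
  val[4] = ⊤
  val[5] = 4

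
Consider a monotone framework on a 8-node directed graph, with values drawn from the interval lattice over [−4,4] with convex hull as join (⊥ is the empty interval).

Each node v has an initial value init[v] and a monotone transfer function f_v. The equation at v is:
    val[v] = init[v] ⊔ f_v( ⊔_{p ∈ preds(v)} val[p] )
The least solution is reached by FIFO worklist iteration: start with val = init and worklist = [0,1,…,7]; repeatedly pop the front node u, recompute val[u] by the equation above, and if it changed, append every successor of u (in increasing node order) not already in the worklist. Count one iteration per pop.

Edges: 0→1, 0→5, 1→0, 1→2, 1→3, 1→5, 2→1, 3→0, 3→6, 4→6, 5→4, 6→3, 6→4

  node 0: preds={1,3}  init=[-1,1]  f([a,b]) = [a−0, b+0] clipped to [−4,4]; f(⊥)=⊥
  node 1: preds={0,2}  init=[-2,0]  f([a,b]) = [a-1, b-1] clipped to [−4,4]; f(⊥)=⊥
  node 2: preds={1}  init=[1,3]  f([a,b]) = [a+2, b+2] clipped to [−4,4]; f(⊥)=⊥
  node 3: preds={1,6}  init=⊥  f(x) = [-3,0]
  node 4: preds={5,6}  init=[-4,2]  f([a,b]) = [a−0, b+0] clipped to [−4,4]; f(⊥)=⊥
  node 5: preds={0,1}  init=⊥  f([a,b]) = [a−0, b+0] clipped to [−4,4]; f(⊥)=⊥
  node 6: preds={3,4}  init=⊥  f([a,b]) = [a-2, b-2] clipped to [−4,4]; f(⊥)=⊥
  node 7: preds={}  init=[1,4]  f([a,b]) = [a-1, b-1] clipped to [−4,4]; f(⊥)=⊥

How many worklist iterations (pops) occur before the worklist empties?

21

Trace (21 dequeues):
  [1] u=0 | in [-2,0] | out [-2,1] | prev [-1,1] | push {}
  [2] u=1 | in [-2,3] | out [-3,2] | prev [-2,0] | push {0}
  [3] u=2 | in [-3,2] | out [-1,4] | prev [1,3] | push {1}
  [4] u=3 | in [-3,2] | out [-3,0] | prev ⊥ | push {}
  [5] u=4 | in ⊥ | out [-4,2] | ==
  [6] u=5 | in [-3,2] | out [-3,2] | prev ⊥ | push {4}
  [7] u=6 | in [-4,2] | out [-4,0] | prev ⊥ | push {3}
  [8] u=7 | in ⊥ | out [1,4] | ==
  [9] u=0 | in [-3,2] | out [-3,2] | prev [-2,1] | push {5}
  [10] u=1 | in [-3,4] | out [-4,3] | prev [-3,2] | push {0,2}
  [11] u=4 | in [-4,2] | out [-4,2] | ==
  [12] u=3 | in [-4,3] | out [-3,0] | ==
  [13] u=5 | in [-4,3] | out [-4,3] | prev [-3,2] | push {4}
  [14] u=0 | in [-4,3] | out [-4,3] | prev [-3,2] | push {1,5}
  [15] u=2 | in [-4,3] | out [-2,4] | prev [-1,4] | push {}
  [16] u=4 | in [-4,3] | out [-4,3] | prev [-4,2] | push {6}
  [17] u=1 | in [-4,4] | out [-4,3] | ==
  [18] u=5 | in [-4,3] | out [-4,3] | ==
  [19] u=6 | in [-4,3] | out [-4,1] | prev [-4,0] | push {3,4}
  [20] u=3 | in [-4,3] | out [-3,0] | ==
  [21] u=4 | in [-4,3] | out [-4,3] | ==

Converged values:
  [0] [-4,3]
  [1] [-4,3]
  [2] [-2,4]
  [3] [-3,0]
  [4] [-4,3]
  [5] [-4,3]
  [6] [-4,1]
  [7] [1,4]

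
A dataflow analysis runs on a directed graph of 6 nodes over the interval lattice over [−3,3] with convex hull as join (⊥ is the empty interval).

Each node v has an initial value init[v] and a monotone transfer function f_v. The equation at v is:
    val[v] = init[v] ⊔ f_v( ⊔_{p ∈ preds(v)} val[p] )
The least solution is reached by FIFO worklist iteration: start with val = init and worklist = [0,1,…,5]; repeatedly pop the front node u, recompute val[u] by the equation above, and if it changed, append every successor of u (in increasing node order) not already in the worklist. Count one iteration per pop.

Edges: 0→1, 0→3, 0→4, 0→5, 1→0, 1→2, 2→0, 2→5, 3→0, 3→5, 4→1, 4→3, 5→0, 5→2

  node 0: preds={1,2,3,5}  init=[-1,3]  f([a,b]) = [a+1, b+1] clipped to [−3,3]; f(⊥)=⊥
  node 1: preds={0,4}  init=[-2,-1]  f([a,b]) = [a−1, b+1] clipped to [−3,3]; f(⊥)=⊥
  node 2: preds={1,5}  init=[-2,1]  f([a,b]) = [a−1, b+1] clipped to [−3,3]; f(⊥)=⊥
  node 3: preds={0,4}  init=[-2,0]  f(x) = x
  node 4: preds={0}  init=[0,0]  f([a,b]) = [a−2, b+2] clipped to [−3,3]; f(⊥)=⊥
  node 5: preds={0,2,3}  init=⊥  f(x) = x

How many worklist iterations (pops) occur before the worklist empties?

Iteration log — 13 steps:
  step 1. node 0  ⊔preds=[-2,1]  new=[-1,3]  stable
  step 2. node 1  ⊔preds=[-1,3]  new=[-2,3]  old=[-2,-1]  +wl: 0
  step 3. node 2  ⊔preds=[-2,3]  new=[-3,3]  old=[-2,1]  +wl: 
  step 4. node 3  ⊔preds=[-1,3]  new=[-2,3]  old=[-2,0]  +wl: 
  step 5. node 4  ⊔preds=[-1,3]  new=[-3,3]  old=[0,0]  +wl: 1,3
  step 6. node 5  ⊔preds=[-3,3]  new=[-3,3]  old=⊥  +wl: 2
  step 7. node 0  ⊔preds=[-3,3]  new=[-2,3]  old=[-1,3]  +wl: 4,5
  step 8. node 1  ⊔preds=[-3,3]  new=[-3,3]  old=[-2,3]  +wl: 0
  step 9. node 3  ⊔preds=[-3,3]  new=[-3,3]  old=[-2,3]  +wl: 
  step 10. node 2  ⊔preds=[-3,3]  new=[-3,3]  stable
  step 11. node 4  ⊔preds=[-2,3]  new=[-3,3]  stable
  step 12. node 5  ⊔preds=[-3,3]  new=[-3,3]  stable
  step 13. node 0  ⊔preds=[-3,3]  new=[-2,3]  stable

Least fixpoint reached:
  node 0: [-2,3]
  node 1: [-3,3]
  node 2: [-3,3]
  node 3: [-3,3]
  node 4: [-3,3]
  node 5: [-3,3]

13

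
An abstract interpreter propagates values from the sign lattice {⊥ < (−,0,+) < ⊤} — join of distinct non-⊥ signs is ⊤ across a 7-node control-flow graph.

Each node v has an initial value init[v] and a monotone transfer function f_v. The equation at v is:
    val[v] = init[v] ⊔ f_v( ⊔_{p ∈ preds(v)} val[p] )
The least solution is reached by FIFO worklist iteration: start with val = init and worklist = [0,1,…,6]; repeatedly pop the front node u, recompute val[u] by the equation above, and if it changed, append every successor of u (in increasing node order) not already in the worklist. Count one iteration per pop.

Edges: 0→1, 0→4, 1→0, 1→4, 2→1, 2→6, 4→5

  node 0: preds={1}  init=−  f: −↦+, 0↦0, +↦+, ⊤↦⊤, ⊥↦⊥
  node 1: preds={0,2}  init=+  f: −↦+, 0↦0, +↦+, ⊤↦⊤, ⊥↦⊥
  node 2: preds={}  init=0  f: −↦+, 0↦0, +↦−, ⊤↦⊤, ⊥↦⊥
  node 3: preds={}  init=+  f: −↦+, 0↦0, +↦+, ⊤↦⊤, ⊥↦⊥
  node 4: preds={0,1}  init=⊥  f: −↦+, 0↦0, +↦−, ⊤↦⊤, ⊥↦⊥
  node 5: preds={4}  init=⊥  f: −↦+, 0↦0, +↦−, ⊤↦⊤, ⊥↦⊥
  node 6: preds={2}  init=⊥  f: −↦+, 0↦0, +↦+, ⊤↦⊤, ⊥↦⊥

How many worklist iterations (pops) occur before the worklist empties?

Trace (8 dequeues):
  [1] u=0 | in + | out ⊤ | prev − | push {}
  [2] u=1 | in ⊤ | out ⊤ | prev + | push {0}
  [3] u=2 | in ⊥ | out 0 | ==
  [4] u=3 | in ⊥ | out + | ==
  [5] u=4 | in ⊤ | out ⊤ | prev ⊥ | push {}
  [6] u=5 | in ⊤ | out ⊤ | prev ⊥ | push {}
  [7] u=6 | in 0 | out 0 | prev ⊥ | push {}
  [8] u=0 | in ⊤ | out ⊤ | ==

Converged values:
  [0] ⊤
  [1] ⊤
  [2] 0
  [3] +
  [4] ⊤
  [5] ⊤
  [6] 0

8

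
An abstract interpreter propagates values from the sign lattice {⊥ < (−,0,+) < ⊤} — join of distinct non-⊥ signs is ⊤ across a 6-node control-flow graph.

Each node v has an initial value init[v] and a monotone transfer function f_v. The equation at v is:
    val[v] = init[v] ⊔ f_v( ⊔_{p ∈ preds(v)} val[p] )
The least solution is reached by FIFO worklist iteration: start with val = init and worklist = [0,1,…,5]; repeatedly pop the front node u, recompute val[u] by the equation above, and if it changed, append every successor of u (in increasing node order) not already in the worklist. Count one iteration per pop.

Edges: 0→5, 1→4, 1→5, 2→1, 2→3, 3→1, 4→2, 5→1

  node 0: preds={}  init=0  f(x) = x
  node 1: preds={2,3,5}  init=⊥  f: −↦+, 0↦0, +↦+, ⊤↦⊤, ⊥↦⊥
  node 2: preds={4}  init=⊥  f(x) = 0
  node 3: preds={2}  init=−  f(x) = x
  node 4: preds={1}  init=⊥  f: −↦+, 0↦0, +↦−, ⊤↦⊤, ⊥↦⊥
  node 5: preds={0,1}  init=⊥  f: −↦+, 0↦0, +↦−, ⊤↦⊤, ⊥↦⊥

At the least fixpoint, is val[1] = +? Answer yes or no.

Trace (11 dequeues):
  [1] u=0 | in ⊥ | out 0 | ==
  [2] u=1 | in − | out + | prev ⊥ | push {}
  [3] u=2 | in ⊥ | out 0 | prev ⊥ | push {1}
  [4] u=3 | in 0 | out ⊤ | prev − | push {}
  [5] u=4 | in + | out − | prev ⊥ | push {2}
  [6] u=5 | in ⊤ | out ⊤ | prev ⊥ | push {}
  [7] u=1 | in ⊤ | out ⊤ | prev + | push {4,5}
  [8] u=2 | in − | out 0 | ==
  [9] u=4 | in ⊤ | out ⊤ | prev − | push {2}
  [10] u=5 | in ⊤ | out ⊤ | ==
  [11] u=2 | in ⊤ | out 0 | ==

Converged values:
  [0] 0
  [1] ⊤
  [2] 0
  [3] ⊤
  [4] ⊤
  [5] ⊤

no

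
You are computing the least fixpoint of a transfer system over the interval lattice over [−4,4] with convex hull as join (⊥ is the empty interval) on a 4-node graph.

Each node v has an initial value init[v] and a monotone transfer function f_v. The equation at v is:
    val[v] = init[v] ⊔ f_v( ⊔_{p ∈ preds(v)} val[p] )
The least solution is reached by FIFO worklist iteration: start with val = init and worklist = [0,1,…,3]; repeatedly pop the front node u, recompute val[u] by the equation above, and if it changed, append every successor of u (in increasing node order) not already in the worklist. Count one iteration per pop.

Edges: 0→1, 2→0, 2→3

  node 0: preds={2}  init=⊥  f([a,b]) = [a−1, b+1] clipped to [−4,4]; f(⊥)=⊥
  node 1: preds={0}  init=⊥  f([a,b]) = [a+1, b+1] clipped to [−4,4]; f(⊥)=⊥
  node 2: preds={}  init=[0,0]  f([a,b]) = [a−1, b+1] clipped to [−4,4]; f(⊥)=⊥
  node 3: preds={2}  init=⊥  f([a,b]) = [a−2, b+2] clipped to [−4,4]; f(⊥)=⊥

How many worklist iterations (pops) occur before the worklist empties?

4

Trace (4 dequeues):
  [1] u=0 | in [0,0] | out [-1,1] | prev ⊥ | push {}
  [2] u=1 | in [-1,1] | out [0,2] | prev ⊥ | push {}
  [3] u=2 | in ⊥ | out [0,0] | ==
  [4] u=3 | in [0,0] | out [-2,2] | prev ⊥ | push {}

Converged values:
  [0] [-1,1]
  [1] [0,2]
  [2] [0,0]
  [3] [-2,2]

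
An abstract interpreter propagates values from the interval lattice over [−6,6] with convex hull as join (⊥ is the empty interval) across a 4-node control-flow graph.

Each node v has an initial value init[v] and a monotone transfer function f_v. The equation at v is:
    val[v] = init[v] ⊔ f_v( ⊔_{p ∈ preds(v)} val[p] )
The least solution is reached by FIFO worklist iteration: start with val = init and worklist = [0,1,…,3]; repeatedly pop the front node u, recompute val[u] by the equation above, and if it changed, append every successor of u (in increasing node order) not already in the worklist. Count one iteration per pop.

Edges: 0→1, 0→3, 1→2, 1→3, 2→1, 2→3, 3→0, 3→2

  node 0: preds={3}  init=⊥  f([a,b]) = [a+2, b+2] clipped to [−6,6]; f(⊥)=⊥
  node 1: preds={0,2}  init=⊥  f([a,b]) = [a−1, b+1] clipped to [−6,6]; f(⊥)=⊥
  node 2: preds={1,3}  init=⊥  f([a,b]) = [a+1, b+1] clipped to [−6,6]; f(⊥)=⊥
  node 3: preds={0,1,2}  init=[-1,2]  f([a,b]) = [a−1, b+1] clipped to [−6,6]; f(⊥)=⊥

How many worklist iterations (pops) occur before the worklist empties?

Trace (30 dequeues):
  [1] u=0 | in [-1,2] | out [1,4] | prev ⊥ | push {}
  [2] u=1 | in [1,4] | out [0,5] | prev ⊥ | push {}
  [3] u=2 | in [-1,5] | out [0,6] | prev ⊥ | push {1}
  [4] u=3 | in [0,6] | out [-1,6] | prev [-1,2] | push {0,2}
  [5] u=1 | in [0,6] | out [-1,6] | prev [0,5] | push {3}
  [6] u=0 | in [-1,6] | out [1,6] | prev [1,4] | push {1}
  [7] u=2 | in [-1,6] | out [0,6] | ==
  [8] u=3 | in [-1,6] | out [-2,6] | prev [-1,6] | push {0,2}
  [9] u=1 | in [0,6] | out [-1,6] | ==
  [10] u=0 | in [-2,6] | out [0,6] | prev [1,6] | push {1,3}
  [11] u=2 | in [-2,6] | out [-1,6] | prev [0,6] | push {}
  [12] u=1 | in [-1,6] | out [-2,6] | prev [-1,6] | push {2}
  [13] u=3 | in [-2,6] | out [-3,6] | prev [-2,6] | push {0}
  [14] u=2 | in [-3,6] | out [-2,6] | prev [-1,6] | push {1,3}
  [15] u=0 | in [-3,6] | out [-1,6] | prev [0,6] | push {}
  [16] u=1 | in [-2,6] | out [-3,6] | prev [-2,6] | push {2}
  [17] u=3 | in [-3,6] | out [-4,6] | prev [-3,6] | push {0}
  [18] u=2 | in [-4,6] | out [-3,6] | prev [-2,6] | push {1,3}
  [19] u=0 | in [-4,6] | out [-2,6] | prev [-1,6] | push {}
  [20] u=1 | in [-3,6] | out [-4,6] | prev [-3,6] | push {2}
  [21] u=3 | in [-4,6] | out [-5,6] | prev [-4,6] | push {0}
  [22] u=2 | in [-5,6] | out [-4,6] | prev [-3,6] | push {1,3}
  [23] u=0 | in [-5,6] | out [-3,6] | prev [-2,6] | push {}
  [24] u=1 | in [-4,6] | out [-5,6] | prev [-4,6] | push {2}
  [25] u=3 | in [-5,6] | out [-6,6] | prev [-5,6] | push {0}
  [26] u=2 | in [-6,6] | out [-5,6] | prev [-4,6] | push {1,3}
  [27] u=0 | in [-6,6] | out [-4,6] | prev [-3,6] | push {}
  [28] u=1 | in [-5,6] | out [-6,6] | prev [-5,6] | push {2}
  [29] u=3 | in [-6,6] | out [-6,6] | ==
  [30] u=2 | in [-6,6] | out [-5,6] | ==

Converged values:
  [0] [-4,6]
  [1] [-6,6]
  [2] [-5,6]
  [3] [-6,6]

30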